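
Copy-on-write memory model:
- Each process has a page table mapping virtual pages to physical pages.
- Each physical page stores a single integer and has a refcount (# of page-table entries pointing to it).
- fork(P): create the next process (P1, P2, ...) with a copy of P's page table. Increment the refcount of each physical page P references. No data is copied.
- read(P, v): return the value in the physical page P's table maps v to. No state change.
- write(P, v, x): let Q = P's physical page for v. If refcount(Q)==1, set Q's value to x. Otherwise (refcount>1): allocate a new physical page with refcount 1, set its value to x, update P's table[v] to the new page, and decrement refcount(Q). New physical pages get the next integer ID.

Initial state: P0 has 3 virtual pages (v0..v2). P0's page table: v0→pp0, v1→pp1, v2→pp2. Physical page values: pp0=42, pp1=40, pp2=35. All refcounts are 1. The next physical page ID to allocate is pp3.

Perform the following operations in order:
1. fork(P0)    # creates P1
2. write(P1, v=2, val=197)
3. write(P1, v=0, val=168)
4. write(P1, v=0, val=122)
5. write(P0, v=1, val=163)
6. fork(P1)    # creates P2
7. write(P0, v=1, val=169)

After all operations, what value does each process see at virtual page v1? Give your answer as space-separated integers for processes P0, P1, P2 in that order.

Answer: 169 40 40

Derivation:
Op 1: fork(P0) -> P1. 3 ppages; refcounts: pp0:2 pp1:2 pp2:2
Op 2: write(P1, v2, 197). refcount(pp2)=2>1 -> COPY to pp3. 4 ppages; refcounts: pp0:2 pp1:2 pp2:1 pp3:1
Op 3: write(P1, v0, 168). refcount(pp0)=2>1 -> COPY to pp4. 5 ppages; refcounts: pp0:1 pp1:2 pp2:1 pp3:1 pp4:1
Op 4: write(P1, v0, 122). refcount(pp4)=1 -> write in place. 5 ppages; refcounts: pp0:1 pp1:2 pp2:1 pp3:1 pp4:1
Op 5: write(P0, v1, 163). refcount(pp1)=2>1 -> COPY to pp5. 6 ppages; refcounts: pp0:1 pp1:1 pp2:1 pp3:1 pp4:1 pp5:1
Op 6: fork(P1) -> P2. 6 ppages; refcounts: pp0:1 pp1:2 pp2:1 pp3:2 pp4:2 pp5:1
Op 7: write(P0, v1, 169). refcount(pp5)=1 -> write in place. 6 ppages; refcounts: pp0:1 pp1:2 pp2:1 pp3:2 pp4:2 pp5:1
P0: v1 -> pp5 = 169
P1: v1 -> pp1 = 40
P2: v1 -> pp1 = 40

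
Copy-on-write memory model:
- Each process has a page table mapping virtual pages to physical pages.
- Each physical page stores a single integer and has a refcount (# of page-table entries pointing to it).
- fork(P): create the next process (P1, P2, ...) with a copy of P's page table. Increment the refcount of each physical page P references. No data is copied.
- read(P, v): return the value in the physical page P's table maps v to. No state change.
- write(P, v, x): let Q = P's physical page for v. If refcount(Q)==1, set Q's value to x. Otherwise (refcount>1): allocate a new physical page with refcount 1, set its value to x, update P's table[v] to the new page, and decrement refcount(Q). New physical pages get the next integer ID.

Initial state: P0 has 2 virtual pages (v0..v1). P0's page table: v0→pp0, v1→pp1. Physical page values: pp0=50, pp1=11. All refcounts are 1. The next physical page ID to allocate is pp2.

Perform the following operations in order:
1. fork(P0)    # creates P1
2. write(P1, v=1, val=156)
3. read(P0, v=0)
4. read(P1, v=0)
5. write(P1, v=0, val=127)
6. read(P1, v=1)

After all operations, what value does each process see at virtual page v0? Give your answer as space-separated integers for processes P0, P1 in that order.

Answer: 50 127

Derivation:
Op 1: fork(P0) -> P1. 2 ppages; refcounts: pp0:2 pp1:2
Op 2: write(P1, v1, 156). refcount(pp1)=2>1 -> COPY to pp2. 3 ppages; refcounts: pp0:2 pp1:1 pp2:1
Op 3: read(P0, v0) -> 50. No state change.
Op 4: read(P1, v0) -> 50. No state change.
Op 5: write(P1, v0, 127). refcount(pp0)=2>1 -> COPY to pp3. 4 ppages; refcounts: pp0:1 pp1:1 pp2:1 pp3:1
Op 6: read(P1, v1) -> 156. No state change.
P0: v0 -> pp0 = 50
P1: v0 -> pp3 = 127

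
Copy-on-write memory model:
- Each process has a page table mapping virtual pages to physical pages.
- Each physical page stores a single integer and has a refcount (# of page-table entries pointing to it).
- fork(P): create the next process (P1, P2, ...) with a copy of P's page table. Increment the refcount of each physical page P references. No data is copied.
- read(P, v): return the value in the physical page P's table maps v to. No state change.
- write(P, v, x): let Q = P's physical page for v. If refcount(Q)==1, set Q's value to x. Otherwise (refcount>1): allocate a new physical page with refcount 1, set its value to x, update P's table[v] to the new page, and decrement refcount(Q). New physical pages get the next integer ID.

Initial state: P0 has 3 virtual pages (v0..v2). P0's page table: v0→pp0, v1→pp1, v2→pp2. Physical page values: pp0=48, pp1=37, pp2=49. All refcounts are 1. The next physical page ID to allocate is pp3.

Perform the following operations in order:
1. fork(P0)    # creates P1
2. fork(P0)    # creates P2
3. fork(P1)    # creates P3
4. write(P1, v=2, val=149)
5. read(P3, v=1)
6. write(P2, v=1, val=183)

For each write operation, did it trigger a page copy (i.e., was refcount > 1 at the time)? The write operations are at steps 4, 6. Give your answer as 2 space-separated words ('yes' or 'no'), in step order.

Op 1: fork(P0) -> P1. 3 ppages; refcounts: pp0:2 pp1:2 pp2:2
Op 2: fork(P0) -> P2. 3 ppages; refcounts: pp0:3 pp1:3 pp2:3
Op 3: fork(P1) -> P3. 3 ppages; refcounts: pp0:4 pp1:4 pp2:4
Op 4: write(P1, v2, 149). refcount(pp2)=4>1 -> COPY to pp3. 4 ppages; refcounts: pp0:4 pp1:4 pp2:3 pp3:1
Op 5: read(P3, v1) -> 37. No state change.
Op 6: write(P2, v1, 183). refcount(pp1)=4>1 -> COPY to pp4. 5 ppages; refcounts: pp0:4 pp1:3 pp2:3 pp3:1 pp4:1

yes yes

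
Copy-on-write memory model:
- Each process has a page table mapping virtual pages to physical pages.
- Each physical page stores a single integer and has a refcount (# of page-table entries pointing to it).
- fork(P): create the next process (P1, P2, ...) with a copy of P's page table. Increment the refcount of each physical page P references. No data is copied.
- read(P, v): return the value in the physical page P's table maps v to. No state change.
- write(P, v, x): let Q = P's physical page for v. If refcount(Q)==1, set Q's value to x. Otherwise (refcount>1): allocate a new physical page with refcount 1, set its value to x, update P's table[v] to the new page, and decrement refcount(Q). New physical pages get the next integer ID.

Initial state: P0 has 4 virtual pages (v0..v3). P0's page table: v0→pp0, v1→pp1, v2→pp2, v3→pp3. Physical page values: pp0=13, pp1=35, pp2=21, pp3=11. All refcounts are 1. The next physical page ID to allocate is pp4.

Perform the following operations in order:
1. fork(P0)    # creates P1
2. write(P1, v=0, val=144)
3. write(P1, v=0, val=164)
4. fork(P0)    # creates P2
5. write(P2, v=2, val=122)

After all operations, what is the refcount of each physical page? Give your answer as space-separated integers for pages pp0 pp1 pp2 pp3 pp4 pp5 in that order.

Op 1: fork(P0) -> P1. 4 ppages; refcounts: pp0:2 pp1:2 pp2:2 pp3:2
Op 2: write(P1, v0, 144). refcount(pp0)=2>1 -> COPY to pp4. 5 ppages; refcounts: pp0:1 pp1:2 pp2:2 pp3:2 pp4:1
Op 3: write(P1, v0, 164). refcount(pp4)=1 -> write in place. 5 ppages; refcounts: pp0:1 pp1:2 pp2:2 pp3:2 pp4:1
Op 4: fork(P0) -> P2. 5 ppages; refcounts: pp0:2 pp1:3 pp2:3 pp3:3 pp4:1
Op 5: write(P2, v2, 122). refcount(pp2)=3>1 -> COPY to pp5. 6 ppages; refcounts: pp0:2 pp1:3 pp2:2 pp3:3 pp4:1 pp5:1

Answer: 2 3 2 3 1 1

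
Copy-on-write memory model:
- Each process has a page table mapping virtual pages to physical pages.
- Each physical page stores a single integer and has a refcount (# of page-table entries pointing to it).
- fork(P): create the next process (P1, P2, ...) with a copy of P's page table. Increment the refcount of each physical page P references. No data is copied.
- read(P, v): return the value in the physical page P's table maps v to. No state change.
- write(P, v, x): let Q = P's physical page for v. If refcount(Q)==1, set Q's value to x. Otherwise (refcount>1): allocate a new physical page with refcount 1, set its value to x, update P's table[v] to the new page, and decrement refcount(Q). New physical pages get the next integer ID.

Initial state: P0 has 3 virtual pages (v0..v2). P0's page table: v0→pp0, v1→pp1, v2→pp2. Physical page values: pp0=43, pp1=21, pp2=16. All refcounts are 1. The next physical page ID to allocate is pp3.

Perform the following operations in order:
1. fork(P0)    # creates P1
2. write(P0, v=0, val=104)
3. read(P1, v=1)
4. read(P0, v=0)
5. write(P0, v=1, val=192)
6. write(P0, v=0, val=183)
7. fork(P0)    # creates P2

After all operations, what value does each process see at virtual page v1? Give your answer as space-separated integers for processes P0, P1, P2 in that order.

Answer: 192 21 192

Derivation:
Op 1: fork(P0) -> P1. 3 ppages; refcounts: pp0:2 pp1:2 pp2:2
Op 2: write(P0, v0, 104). refcount(pp0)=2>1 -> COPY to pp3. 4 ppages; refcounts: pp0:1 pp1:2 pp2:2 pp3:1
Op 3: read(P1, v1) -> 21. No state change.
Op 4: read(P0, v0) -> 104. No state change.
Op 5: write(P0, v1, 192). refcount(pp1)=2>1 -> COPY to pp4. 5 ppages; refcounts: pp0:1 pp1:1 pp2:2 pp3:1 pp4:1
Op 6: write(P0, v0, 183). refcount(pp3)=1 -> write in place. 5 ppages; refcounts: pp0:1 pp1:1 pp2:2 pp3:1 pp4:1
Op 7: fork(P0) -> P2. 5 ppages; refcounts: pp0:1 pp1:1 pp2:3 pp3:2 pp4:2
P0: v1 -> pp4 = 192
P1: v1 -> pp1 = 21
P2: v1 -> pp4 = 192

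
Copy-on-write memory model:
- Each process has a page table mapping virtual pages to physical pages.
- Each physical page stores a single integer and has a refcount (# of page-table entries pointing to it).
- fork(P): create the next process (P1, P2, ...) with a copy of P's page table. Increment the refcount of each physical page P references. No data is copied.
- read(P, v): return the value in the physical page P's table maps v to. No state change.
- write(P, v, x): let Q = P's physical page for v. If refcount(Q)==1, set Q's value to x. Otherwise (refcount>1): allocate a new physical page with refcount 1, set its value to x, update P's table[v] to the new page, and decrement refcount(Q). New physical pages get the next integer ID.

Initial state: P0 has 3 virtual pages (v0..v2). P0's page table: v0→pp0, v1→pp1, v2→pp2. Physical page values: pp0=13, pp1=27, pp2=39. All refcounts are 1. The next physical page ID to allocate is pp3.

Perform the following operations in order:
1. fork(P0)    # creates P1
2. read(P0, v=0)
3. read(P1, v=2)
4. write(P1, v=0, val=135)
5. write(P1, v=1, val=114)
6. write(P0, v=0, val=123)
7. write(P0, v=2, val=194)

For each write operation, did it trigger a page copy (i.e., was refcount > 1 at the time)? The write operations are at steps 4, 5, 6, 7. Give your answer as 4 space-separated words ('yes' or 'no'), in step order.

Op 1: fork(P0) -> P1. 3 ppages; refcounts: pp0:2 pp1:2 pp2:2
Op 2: read(P0, v0) -> 13. No state change.
Op 3: read(P1, v2) -> 39. No state change.
Op 4: write(P1, v0, 135). refcount(pp0)=2>1 -> COPY to pp3. 4 ppages; refcounts: pp0:1 pp1:2 pp2:2 pp3:1
Op 5: write(P1, v1, 114). refcount(pp1)=2>1 -> COPY to pp4. 5 ppages; refcounts: pp0:1 pp1:1 pp2:2 pp3:1 pp4:1
Op 6: write(P0, v0, 123). refcount(pp0)=1 -> write in place. 5 ppages; refcounts: pp0:1 pp1:1 pp2:2 pp3:1 pp4:1
Op 7: write(P0, v2, 194). refcount(pp2)=2>1 -> COPY to pp5. 6 ppages; refcounts: pp0:1 pp1:1 pp2:1 pp3:1 pp4:1 pp5:1

yes yes no yes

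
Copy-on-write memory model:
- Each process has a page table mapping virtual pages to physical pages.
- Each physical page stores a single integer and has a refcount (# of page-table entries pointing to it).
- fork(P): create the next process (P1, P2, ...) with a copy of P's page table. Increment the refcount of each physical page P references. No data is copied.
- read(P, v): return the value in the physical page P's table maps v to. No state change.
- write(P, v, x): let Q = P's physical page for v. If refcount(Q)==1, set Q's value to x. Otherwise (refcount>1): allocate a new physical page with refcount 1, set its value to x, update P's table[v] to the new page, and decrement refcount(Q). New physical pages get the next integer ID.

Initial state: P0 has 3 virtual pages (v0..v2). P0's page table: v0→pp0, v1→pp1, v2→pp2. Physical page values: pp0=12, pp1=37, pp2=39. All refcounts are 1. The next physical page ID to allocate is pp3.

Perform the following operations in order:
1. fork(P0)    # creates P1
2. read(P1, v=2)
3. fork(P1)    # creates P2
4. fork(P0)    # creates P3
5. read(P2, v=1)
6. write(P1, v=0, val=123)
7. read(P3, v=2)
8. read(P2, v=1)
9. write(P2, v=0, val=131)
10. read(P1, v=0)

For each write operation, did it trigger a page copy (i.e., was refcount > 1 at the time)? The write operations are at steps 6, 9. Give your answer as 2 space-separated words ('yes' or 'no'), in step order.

Op 1: fork(P0) -> P1. 3 ppages; refcounts: pp0:2 pp1:2 pp2:2
Op 2: read(P1, v2) -> 39. No state change.
Op 3: fork(P1) -> P2. 3 ppages; refcounts: pp0:3 pp1:3 pp2:3
Op 4: fork(P0) -> P3. 3 ppages; refcounts: pp0:4 pp1:4 pp2:4
Op 5: read(P2, v1) -> 37. No state change.
Op 6: write(P1, v0, 123). refcount(pp0)=4>1 -> COPY to pp3. 4 ppages; refcounts: pp0:3 pp1:4 pp2:4 pp3:1
Op 7: read(P3, v2) -> 39. No state change.
Op 8: read(P2, v1) -> 37. No state change.
Op 9: write(P2, v0, 131). refcount(pp0)=3>1 -> COPY to pp4. 5 ppages; refcounts: pp0:2 pp1:4 pp2:4 pp3:1 pp4:1
Op 10: read(P1, v0) -> 123. No state change.

yes yes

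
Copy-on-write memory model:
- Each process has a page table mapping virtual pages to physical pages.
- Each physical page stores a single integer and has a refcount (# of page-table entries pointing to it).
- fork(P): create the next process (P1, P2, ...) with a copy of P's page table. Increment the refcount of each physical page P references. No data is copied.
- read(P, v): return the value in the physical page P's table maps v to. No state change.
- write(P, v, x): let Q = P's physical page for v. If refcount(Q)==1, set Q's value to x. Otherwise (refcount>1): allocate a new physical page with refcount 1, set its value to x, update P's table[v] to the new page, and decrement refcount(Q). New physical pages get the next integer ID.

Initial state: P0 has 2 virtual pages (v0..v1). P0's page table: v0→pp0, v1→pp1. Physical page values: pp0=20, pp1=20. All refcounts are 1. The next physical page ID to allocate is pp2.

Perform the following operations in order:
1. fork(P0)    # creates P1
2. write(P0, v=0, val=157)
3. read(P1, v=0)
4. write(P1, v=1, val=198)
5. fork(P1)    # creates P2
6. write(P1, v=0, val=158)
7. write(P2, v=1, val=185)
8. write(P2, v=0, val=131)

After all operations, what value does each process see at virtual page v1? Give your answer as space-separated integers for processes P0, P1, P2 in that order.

Op 1: fork(P0) -> P1. 2 ppages; refcounts: pp0:2 pp1:2
Op 2: write(P0, v0, 157). refcount(pp0)=2>1 -> COPY to pp2. 3 ppages; refcounts: pp0:1 pp1:2 pp2:1
Op 3: read(P1, v0) -> 20. No state change.
Op 4: write(P1, v1, 198). refcount(pp1)=2>1 -> COPY to pp3. 4 ppages; refcounts: pp0:1 pp1:1 pp2:1 pp3:1
Op 5: fork(P1) -> P2. 4 ppages; refcounts: pp0:2 pp1:1 pp2:1 pp3:2
Op 6: write(P1, v0, 158). refcount(pp0)=2>1 -> COPY to pp4. 5 ppages; refcounts: pp0:1 pp1:1 pp2:1 pp3:2 pp4:1
Op 7: write(P2, v1, 185). refcount(pp3)=2>1 -> COPY to pp5. 6 ppages; refcounts: pp0:1 pp1:1 pp2:1 pp3:1 pp4:1 pp5:1
Op 8: write(P2, v0, 131). refcount(pp0)=1 -> write in place. 6 ppages; refcounts: pp0:1 pp1:1 pp2:1 pp3:1 pp4:1 pp5:1
P0: v1 -> pp1 = 20
P1: v1 -> pp3 = 198
P2: v1 -> pp5 = 185

Answer: 20 198 185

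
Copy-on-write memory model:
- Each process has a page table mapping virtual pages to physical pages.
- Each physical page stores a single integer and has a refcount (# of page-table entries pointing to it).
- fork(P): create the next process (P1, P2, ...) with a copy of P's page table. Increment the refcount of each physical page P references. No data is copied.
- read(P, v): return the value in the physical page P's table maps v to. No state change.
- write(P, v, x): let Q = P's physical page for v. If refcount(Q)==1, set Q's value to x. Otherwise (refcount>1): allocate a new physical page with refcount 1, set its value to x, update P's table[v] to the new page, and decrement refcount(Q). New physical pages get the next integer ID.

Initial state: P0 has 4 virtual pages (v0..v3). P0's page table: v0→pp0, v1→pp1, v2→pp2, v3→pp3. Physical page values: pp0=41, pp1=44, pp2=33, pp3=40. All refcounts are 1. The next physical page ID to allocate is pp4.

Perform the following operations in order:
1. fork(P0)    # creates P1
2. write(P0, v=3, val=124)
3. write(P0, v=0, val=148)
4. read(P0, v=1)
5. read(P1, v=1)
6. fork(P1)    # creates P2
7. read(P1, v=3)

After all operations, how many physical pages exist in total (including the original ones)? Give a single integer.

Answer: 6

Derivation:
Op 1: fork(P0) -> P1. 4 ppages; refcounts: pp0:2 pp1:2 pp2:2 pp3:2
Op 2: write(P0, v3, 124). refcount(pp3)=2>1 -> COPY to pp4. 5 ppages; refcounts: pp0:2 pp1:2 pp2:2 pp3:1 pp4:1
Op 3: write(P0, v0, 148). refcount(pp0)=2>1 -> COPY to pp5. 6 ppages; refcounts: pp0:1 pp1:2 pp2:2 pp3:1 pp4:1 pp5:1
Op 4: read(P0, v1) -> 44. No state change.
Op 5: read(P1, v1) -> 44. No state change.
Op 6: fork(P1) -> P2. 6 ppages; refcounts: pp0:2 pp1:3 pp2:3 pp3:2 pp4:1 pp5:1
Op 7: read(P1, v3) -> 40. No state change.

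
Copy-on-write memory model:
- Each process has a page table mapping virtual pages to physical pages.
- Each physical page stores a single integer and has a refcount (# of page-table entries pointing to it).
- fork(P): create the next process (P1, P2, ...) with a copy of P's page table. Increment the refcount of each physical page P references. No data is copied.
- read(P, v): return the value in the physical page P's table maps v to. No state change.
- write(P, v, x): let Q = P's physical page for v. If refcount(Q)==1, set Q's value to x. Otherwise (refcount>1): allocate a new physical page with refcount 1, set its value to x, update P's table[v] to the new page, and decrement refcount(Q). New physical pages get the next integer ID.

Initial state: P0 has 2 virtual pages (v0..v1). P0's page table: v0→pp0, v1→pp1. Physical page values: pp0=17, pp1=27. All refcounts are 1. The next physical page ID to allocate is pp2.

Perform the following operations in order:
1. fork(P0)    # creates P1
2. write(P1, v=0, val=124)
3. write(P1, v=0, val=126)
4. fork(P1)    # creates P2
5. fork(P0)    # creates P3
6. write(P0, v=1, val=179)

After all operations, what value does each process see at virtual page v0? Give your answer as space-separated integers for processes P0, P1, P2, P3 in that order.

Op 1: fork(P0) -> P1. 2 ppages; refcounts: pp0:2 pp1:2
Op 2: write(P1, v0, 124). refcount(pp0)=2>1 -> COPY to pp2. 3 ppages; refcounts: pp0:1 pp1:2 pp2:1
Op 3: write(P1, v0, 126). refcount(pp2)=1 -> write in place. 3 ppages; refcounts: pp0:1 pp1:2 pp2:1
Op 4: fork(P1) -> P2. 3 ppages; refcounts: pp0:1 pp1:3 pp2:2
Op 5: fork(P0) -> P3. 3 ppages; refcounts: pp0:2 pp1:4 pp2:2
Op 6: write(P0, v1, 179). refcount(pp1)=4>1 -> COPY to pp3. 4 ppages; refcounts: pp0:2 pp1:3 pp2:2 pp3:1
P0: v0 -> pp0 = 17
P1: v0 -> pp2 = 126
P2: v0 -> pp2 = 126
P3: v0 -> pp0 = 17

Answer: 17 126 126 17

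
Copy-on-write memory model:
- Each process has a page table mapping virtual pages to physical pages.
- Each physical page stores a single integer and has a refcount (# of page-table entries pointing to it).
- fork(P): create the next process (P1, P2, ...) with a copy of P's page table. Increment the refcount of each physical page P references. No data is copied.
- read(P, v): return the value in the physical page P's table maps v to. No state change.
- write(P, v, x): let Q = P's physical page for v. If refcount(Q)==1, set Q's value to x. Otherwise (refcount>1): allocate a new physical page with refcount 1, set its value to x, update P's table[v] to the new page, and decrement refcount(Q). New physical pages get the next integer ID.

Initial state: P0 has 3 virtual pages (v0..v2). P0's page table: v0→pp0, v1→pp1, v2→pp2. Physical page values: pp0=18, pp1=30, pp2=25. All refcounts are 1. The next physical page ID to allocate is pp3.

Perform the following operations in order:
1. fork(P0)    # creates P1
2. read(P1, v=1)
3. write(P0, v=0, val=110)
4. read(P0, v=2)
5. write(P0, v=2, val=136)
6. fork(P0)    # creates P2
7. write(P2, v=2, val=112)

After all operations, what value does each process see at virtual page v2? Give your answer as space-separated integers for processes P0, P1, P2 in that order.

Answer: 136 25 112

Derivation:
Op 1: fork(P0) -> P1. 3 ppages; refcounts: pp0:2 pp1:2 pp2:2
Op 2: read(P1, v1) -> 30. No state change.
Op 3: write(P0, v0, 110). refcount(pp0)=2>1 -> COPY to pp3. 4 ppages; refcounts: pp0:1 pp1:2 pp2:2 pp3:1
Op 4: read(P0, v2) -> 25. No state change.
Op 5: write(P0, v2, 136). refcount(pp2)=2>1 -> COPY to pp4. 5 ppages; refcounts: pp0:1 pp1:2 pp2:1 pp3:1 pp4:1
Op 6: fork(P0) -> P2. 5 ppages; refcounts: pp0:1 pp1:3 pp2:1 pp3:2 pp4:2
Op 7: write(P2, v2, 112). refcount(pp4)=2>1 -> COPY to pp5. 6 ppages; refcounts: pp0:1 pp1:3 pp2:1 pp3:2 pp4:1 pp5:1
P0: v2 -> pp4 = 136
P1: v2 -> pp2 = 25
P2: v2 -> pp5 = 112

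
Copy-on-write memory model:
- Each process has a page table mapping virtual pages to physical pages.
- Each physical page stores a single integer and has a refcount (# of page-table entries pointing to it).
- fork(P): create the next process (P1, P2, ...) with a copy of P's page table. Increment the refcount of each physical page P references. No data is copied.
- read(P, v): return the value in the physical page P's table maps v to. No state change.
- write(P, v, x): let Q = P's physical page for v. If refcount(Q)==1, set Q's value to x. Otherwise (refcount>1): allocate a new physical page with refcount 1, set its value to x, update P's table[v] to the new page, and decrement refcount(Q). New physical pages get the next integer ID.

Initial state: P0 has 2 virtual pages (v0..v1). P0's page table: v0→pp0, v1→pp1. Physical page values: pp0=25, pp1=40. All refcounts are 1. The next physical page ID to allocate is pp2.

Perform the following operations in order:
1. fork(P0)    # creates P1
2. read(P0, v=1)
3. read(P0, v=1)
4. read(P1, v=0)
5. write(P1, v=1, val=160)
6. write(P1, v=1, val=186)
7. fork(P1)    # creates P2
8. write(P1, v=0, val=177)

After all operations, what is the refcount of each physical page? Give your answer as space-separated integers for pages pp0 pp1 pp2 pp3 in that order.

Op 1: fork(P0) -> P1. 2 ppages; refcounts: pp0:2 pp1:2
Op 2: read(P0, v1) -> 40. No state change.
Op 3: read(P0, v1) -> 40. No state change.
Op 4: read(P1, v0) -> 25. No state change.
Op 5: write(P1, v1, 160). refcount(pp1)=2>1 -> COPY to pp2. 3 ppages; refcounts: pp0:2 pp1:1 pp2:1
Op 6: write(P1, v1, 186). refcount(pp2)=1 -> write in place. 3 ppages; refcounts: pp0:2 pp1:1 pp2:1
Op 7: fork(P1) -> P2. 3 ppages; refcounts: pp0:3 pp1:1 pp2:2
Op 8: write(P1, v0, 177). refcount(pp0)=3>1 -> COPY to pp3. 4 ppages; refcounts: pp0:2 pp1:1 pp2:2 pp3:1

Answer: 2 1 2 1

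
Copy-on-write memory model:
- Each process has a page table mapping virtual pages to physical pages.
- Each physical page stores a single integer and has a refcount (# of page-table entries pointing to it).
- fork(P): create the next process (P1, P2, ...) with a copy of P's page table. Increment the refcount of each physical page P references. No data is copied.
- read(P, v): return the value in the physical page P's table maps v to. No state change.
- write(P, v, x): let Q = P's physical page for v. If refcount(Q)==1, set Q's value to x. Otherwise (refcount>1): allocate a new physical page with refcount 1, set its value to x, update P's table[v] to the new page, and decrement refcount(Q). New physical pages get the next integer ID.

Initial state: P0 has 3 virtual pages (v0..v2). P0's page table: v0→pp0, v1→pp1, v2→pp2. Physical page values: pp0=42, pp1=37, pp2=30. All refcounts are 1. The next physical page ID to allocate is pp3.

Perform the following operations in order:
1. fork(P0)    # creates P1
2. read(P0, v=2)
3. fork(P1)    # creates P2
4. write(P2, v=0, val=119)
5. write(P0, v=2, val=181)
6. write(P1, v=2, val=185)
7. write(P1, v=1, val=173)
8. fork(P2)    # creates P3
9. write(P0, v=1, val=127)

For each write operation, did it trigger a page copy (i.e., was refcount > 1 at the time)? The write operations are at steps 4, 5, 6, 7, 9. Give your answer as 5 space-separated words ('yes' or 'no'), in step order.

Op 1: fork(P0) -> P1. 3 ppages; refcounts: pp0:2 pp1:2 pp2:2
Op 2: read(P0, v2) -> 30. No state change.
Op 3: fork(P1) -> P2. 3 ppages; refcounts: pp0:3 pp1:3 pp2:3
Op 4: write(P2, v0, 119). refcount(pp0)=3>1 -> COPY to pp3. 4 ppages; refcounts: pp0:2 pp1:3 pp2:3 pp3:1
Op 5: write(P0, v2, 181). refcount(pp2)=3>1 -> COPY to pp4. 5 ppages; refcounts: pp0:2 pp1:3 pp2:2 pp3:1 pp4:1
Op 6: write(P1, v2, 185). refcount(pp2)=2>1 -> COPY to pp5. 6 ppages; refcounts: pp0:2 pp1:3 pp2:1 pp3:1 pp4:1 pp5:1
Op 7: write(P1, v1, 173). refcount(pp1)=3>1 -> COPY to pp6. 7 ppages; refcounts: pp0:2 pp1:2 pp2:1 pp3:1 pp4:1 pp5:1 pp6:1
Op 8: fork(P2) -> P3. 7 ppages; refcounts: pp0:2 pp1:3 pp2:2 pp3:2 pp4:1 pp5:1 pp6:1
Op 9: write(P0, v1, 127). refcount(pp1)=3>1 -> COPY to pp7. 8 ppages; refcounts: pp0:2 pp1:2 pp2:2 pp3:2 pp4:1 pp5:1 pp6:1 pp7:1

yes yes yes yes yes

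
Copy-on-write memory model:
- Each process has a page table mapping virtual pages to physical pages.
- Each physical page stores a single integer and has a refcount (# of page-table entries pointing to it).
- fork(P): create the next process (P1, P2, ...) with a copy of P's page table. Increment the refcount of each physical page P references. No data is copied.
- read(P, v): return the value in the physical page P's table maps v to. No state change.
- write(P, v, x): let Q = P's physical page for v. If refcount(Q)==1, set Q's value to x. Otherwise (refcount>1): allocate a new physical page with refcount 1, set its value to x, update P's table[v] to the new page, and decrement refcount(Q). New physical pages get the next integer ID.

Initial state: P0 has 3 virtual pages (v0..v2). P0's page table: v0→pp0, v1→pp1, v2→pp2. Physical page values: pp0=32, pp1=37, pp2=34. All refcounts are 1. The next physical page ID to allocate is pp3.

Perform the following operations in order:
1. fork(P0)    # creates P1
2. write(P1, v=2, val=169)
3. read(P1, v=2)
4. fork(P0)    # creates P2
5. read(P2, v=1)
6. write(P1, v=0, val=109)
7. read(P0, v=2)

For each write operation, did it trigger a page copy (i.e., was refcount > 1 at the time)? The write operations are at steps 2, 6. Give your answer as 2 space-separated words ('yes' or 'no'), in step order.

Op 1: fork(P0) -> P1. 3 ppages; refcounts: pp0:2 pp1:2 pp2:2
Op 2: write(P1, v2, 169). refcount(pp2)=2>1 -> COPY to pp3. 4 ppages; refcounts: pp0:2 pp1:2 pp2:1 pp3:1
Op 3: read(P1, v2) -> 169. No state change.
Op 4: fork(P0) -> P2. 4 ppages; refcounts: pp0:3 pp1:3 pp2:2 pp3:1
Op 5: read(P2, v1) -> 37. No state change.
Op 6: write(P1, v0, 109). refcount(pp0)=3>1 -> COPY to pp4. 5 ppages; refcounts: pp0:2 pp1:3 pp2:2 pp3:1 pp4:1
Op 7: read(P0, v2) -> 34. No state change.

yes yes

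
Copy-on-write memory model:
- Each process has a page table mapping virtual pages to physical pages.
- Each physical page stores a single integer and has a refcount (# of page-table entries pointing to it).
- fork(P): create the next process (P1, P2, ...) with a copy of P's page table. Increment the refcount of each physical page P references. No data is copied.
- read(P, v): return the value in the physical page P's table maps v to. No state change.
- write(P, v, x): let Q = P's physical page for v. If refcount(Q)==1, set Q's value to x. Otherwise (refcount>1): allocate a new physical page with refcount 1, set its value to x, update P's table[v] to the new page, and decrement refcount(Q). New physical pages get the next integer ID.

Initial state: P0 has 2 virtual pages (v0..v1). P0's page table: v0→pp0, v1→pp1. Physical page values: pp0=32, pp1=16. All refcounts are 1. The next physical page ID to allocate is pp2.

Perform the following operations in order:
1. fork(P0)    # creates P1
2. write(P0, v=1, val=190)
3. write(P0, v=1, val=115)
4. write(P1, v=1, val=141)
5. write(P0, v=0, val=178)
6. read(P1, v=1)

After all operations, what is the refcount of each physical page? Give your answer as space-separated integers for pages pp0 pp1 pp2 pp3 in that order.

Answer: 1 1 1 1

Derivation:
Op 1: fork(P0) -> P1. 2 ppages; refcounts: pp0:2 pp1:2
Op 2: write(P0, v1, 190). refcount(pp1)=2>1 -> COPY to pp2. 3 ppages; refcounts: pp0:2 pp1:1 pp2:1
Op 3: write(P0, v1, 115). refcount(pp2)=1 -> write in place. 3 ppages; refcounts: pp0:2 pp1:1 pp2:1
Op 4: write(P1, v1, 141). refcount(pp1)=1 -> write in place. 3 ppages; refcounts: pp0:2 pp1:1 pp2:1
Op 5: write(P0, v0, 178). refcount(pp0)=2>1 -> COPY to pp3. 4 ppages; refcounts: pp0:1 pp1:1 pp2:1 pp3:1
Op 6: read(P1, v1) -> 141. No state change.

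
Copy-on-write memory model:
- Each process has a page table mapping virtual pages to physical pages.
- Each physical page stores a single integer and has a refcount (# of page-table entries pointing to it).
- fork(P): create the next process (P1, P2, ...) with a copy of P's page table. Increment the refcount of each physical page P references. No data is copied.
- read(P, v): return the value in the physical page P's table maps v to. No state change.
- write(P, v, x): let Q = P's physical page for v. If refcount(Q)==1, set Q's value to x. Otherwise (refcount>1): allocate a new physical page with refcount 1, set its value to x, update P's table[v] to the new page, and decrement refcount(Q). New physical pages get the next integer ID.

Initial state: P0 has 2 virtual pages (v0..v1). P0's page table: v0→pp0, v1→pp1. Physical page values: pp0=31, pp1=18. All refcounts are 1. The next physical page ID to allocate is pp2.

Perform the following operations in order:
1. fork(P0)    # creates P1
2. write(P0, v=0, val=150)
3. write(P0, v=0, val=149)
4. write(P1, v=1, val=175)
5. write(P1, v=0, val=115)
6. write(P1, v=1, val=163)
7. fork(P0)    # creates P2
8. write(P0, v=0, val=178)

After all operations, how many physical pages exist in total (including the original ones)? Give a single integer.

Op 1: fork(P0) -> P1. 2 ppages; refcounts: pp0:2 pp1:2
Op 2: write(P0, v0, 150). refcount(pp0)=2>1 -> COPY to pp2. 3 ppages; refcounts: pp0:1 pp1:2 pp2:1
Op 3: write(P0, v0, 149). refcount(pp2)=1 -> write in place. 3 ppages; refcounts: pp0:1 pp1:2 pp2:1
Op 4: write(P1, v1, 175). refcount(pp1)=2>1 -> COPY to pp3. 4 ppages; refcounts: pp0:1 pp1:1 pp2:1 pp3:1
Op 5: write(P1, v0, 115). refcount(pp0)=1 -> write in place. 4 ppages; refcounts: pp0:1 pp1:1 pp2:1 pp3:1
Op 6: write(P1, v1, 163). refcount(pp3)=1 -> write in place. 4 ppages; refcounts: pp0:1 pp1:1 pp2:1 pp3:1
Op 7: fork(P0) -> P2. 4 ppages; refcounts: pp0:1 pp1:2 pp2:2 pp3:1
Op 8: write(P0, v0, 178). refcount(pp2)=2>1 -> COPY to pp4. 5 ppages; refcounts: pp0:1 pp1:2 pp2:1 pp3:1 pp4:1

Answer: 5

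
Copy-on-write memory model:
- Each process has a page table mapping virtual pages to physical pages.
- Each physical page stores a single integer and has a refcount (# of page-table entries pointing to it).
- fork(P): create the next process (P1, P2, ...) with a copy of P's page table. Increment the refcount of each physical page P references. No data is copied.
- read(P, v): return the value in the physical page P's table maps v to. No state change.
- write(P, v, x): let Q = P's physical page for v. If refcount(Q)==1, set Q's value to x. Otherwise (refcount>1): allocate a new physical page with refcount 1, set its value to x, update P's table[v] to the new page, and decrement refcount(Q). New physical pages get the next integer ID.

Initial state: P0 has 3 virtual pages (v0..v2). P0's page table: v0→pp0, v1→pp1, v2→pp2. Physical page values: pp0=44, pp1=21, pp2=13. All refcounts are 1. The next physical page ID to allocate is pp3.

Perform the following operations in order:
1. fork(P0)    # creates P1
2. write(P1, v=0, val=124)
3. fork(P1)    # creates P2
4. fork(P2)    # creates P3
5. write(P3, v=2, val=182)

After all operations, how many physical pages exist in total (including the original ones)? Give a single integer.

Answer: 5

Derivation:
Op 1: fork(P0) -> P1. 3 ppages; refcounts: pp0:2 pp1:2 pp2:2
Op 2: write(P1, v0, 124). refcount(pp0)=2>1 -> COPY to pp3. 4 ppages; refcounts: pp0:1 pp1:2 pp2:2 pp3:1
Op 3: fork(P1) -> P2. 4 ppages; refcounts: pp0:1 pp1:3 pp2:3 pp3:2
Op 4: fork(P2) -> P3. 4 ppages; refcounts: pp0:1 pp1:4 pp2:4 pp3:3
Op 5: write(P3, v2, 182). refcount(pp2)=4>1 -> COPY to pp4. 5 ppages; refcounts: pp0:1 pp1:4 pp2:3 pp3:3 pp4:1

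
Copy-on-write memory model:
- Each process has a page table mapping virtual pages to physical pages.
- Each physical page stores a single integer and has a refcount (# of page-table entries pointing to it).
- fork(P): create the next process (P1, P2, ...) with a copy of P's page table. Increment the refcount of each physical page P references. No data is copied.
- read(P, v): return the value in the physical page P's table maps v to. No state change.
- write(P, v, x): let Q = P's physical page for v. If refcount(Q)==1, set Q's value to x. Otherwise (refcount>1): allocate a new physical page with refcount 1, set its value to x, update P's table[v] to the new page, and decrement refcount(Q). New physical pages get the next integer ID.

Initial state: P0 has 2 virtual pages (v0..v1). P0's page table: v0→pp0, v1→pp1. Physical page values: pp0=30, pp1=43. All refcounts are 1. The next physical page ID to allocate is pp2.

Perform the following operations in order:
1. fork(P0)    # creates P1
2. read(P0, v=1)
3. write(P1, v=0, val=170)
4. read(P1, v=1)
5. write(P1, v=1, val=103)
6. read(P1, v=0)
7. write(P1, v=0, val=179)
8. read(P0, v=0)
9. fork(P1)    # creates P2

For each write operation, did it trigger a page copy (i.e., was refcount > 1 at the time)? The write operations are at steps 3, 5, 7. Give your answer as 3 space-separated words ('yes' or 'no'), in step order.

Op 1: fork(P0) -> P1. 2 ppages; refcounts: pp0:2 pp1:2
Op 2: read(P0, v1) -> 43. No state change.
Op 3: write(P1, v0, 170). refcount(pp0)=2>1 -> COPY to pp2. 3 ppages; refcounts: pp0:1 pp1:2 pp2:1
Op 4: read(P1, v1) -> 43. No state change.
Op 5: write(P1, v1, 103). refcount(pp1)=2>1 -> COPY to pp3. 4 ppages; refcounts: pp0:1 pp1:1 pp2:1 pp3:1
Op 6: read(P1, v0) -> 170. No state change.
Op 7: write(P1, v0, 179). refcount(pp2)=1 -> write in place. 4 ppages; refcounts: pp0:1 pp1:1 pp2:1 pp3:1
Op 8: read(P0, v0) -> 30. No state change.
Op 9: fork(P1) -> P2. 4 ppages; refcounts: pp0:1 pp1:1 pp2:2 pp3:2

yes yes no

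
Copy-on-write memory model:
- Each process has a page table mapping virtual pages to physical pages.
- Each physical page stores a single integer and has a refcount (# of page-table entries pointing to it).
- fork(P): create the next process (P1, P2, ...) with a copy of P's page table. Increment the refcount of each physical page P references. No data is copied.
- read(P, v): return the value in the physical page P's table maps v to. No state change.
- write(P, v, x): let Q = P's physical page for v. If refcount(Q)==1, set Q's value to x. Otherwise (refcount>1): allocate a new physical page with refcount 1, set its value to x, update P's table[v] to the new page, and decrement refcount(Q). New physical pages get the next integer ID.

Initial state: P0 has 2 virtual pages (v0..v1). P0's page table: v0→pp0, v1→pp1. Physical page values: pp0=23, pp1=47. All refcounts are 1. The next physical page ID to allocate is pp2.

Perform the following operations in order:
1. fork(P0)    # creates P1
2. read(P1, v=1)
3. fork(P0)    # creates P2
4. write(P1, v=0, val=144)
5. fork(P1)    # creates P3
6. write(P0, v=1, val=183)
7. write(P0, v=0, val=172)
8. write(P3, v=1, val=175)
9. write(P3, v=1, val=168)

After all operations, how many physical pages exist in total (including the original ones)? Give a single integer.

Answer: 6

Derivation:
Op 1: fork(P0) -> P1. 2 ppages; refcounts: pp0:2 pp1:2
Op 2: read(P1, v1) -> 47. No state change.
Op 3: fork(P0) -> P2. 2 ppages; refcounts: pp0:3 pp1:3
Op 4: write(P1, v0, 144). refcount(pp0)=3>1 -> COPY to pp2. 3 ppages; refcounts: pp0:2 pp1:3 pp2:1
Op 5: fork(P1) -> P3. 3 ppages; refcounts: pp0:2 pp1:4 pp2:2
Op 6: write(P0, v1, 183). refcount(pp1)=4>1 -> COPY to pp3. 4 ppages; refcounts: pp0:2 pp1:3 pp2:2 pp3:1
Op 7: write(P0, v0, 172). refcount(pp0)=2>1 -> COPY to pp4. 5 ppages; refcounts: pp0:1 pp1:3 pp2:2 pp3:1 pp4:1
Op 8: write(P3, v1, 175). refcount(pp1)=3>1 -> COPY to pp5. 6 ppages; refcounts: pp0:1 pp1:2 pp2:2 pp3:1 pp4:1 pp5:1
Op 9: write(P3, v1, 168). refcount(pp5)=1 -> write in place. 6 ppages; refcounts: pp0:1 pp1:2 pp2:2 pp3:1 pp4:1 pp5:1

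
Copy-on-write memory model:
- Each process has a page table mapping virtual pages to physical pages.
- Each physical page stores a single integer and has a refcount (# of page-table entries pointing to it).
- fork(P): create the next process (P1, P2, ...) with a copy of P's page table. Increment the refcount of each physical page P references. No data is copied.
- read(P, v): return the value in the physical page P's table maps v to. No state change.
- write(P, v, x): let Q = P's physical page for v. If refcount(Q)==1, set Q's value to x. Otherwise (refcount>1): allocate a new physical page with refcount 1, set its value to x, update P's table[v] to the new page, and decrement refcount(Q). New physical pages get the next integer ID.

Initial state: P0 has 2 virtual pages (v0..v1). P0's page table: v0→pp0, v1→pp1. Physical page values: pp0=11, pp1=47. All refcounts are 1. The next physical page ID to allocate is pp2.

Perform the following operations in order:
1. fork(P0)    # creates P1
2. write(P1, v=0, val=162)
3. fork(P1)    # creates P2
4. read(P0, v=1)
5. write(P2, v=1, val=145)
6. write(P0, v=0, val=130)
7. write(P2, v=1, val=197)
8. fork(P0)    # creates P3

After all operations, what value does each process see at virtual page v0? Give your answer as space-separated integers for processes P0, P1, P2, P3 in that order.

Op 1: fork(P0) -> P1. 2 ppages; refcounts: pp0:2 pp1:2
Op 2: write(P1, v0, 162). refcount(pp0)=2>1 -> COPY to pp2. 3 ppages; refcounts: pp0:1 pp1:2 pp2:1
Op 3: fork(P1) -> P2. 3 ppages; refcounts: pp0:1 pp1:3 pp2:2
Op 4: read(P0, v1) -> 47. No state change.
Op 5: write(P2, v1, 145). refcount(pp1)=3>1 -> COPY to pp3. 4 ppages; refcounts: pp0:1 pp1:2 pp2:2 pp3:1
Op 6: write(P0, v0, 130). refcount(pp0)=1 -> write in place. 4 ppages; refcounts: pp0:1 pp1:2 pp2:2 pp3:1
Op 7: write(P2, v1, 197). refcount(pp3)=1 -> write in place. 4 ppages; refcounts: pp0:1 pp1:2 pp2:2 pp3:1
Op 8: fork(P0) -> P3. 4 ppages; refcounts: pp0:2 pp1:3 pp2:2 pp3:1
P0: v0 -> pp0 = 130
P1: v0 -> pp2 = 162
P2: v0 -> pp2 = 162
P3: v0 -> pp0 = 130

Answer: 130 162 162 130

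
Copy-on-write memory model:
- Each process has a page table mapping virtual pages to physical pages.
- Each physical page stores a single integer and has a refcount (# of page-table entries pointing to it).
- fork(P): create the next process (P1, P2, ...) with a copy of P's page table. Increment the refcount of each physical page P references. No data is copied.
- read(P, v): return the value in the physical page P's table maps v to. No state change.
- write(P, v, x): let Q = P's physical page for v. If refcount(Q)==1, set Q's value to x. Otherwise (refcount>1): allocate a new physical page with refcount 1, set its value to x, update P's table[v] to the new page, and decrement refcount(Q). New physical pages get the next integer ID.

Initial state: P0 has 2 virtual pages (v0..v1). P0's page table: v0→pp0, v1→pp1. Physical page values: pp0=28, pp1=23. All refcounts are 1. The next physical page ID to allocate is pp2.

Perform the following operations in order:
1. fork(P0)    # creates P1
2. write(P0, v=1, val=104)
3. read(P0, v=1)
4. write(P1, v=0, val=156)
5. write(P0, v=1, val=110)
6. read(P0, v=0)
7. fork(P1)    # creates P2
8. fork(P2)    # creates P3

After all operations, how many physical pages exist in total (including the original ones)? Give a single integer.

Op 1: fork(P0) -> P1. 2 ppages; refcounts: pp0:2 pp1:2
Op 2: write(P0, v1, 104). refcount(pp1)=2>1 -> COPY to pp2. 3 ppages; refcounts: pp0:2 pp1:1 pp2:1
Op 3: read(P0, v1) -> 104. No state change.
Op 4: write(P1, v0, 156). refcount(pp0)=2>1 -> COPY to pp3. 4 ppages; refcounts: pp0:1 pp1:1 pp2:1 pp3:1
Op 5: write(P0, v1, 110). refcount(pp2)=1 -> write in place. 4 ppages; refcounts: pp0:1 pp1:1 pp2:1 pp3:1
Op 6: read(P0, v0) -> 28. No state change.
Op 7: fork(P1) -> P2. 4 ppages; refcounts: pp0:1 pp1:2 pp2:1 pp3:2
Op 8: fork(P2) -> P3. 4 ppages; refcounts: pp0:1 pp1:3 pp2:1 pp3:3

Answer: 4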